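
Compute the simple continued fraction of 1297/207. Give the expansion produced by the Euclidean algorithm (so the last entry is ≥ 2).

[6; 3, 1, 3, 4, 3]

1297 = 6·207 + 55
207 = 3·55 + 42
55 = 1·42 + 13
42 = 3·13 + 3
13 = 4·3 + 1
3 = 3·1 + 0  (stop)
So 1297/207 = [6; 3, 1, 3, 4, 3].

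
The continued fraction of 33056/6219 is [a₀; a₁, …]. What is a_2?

33056 = 5·6219 + 1961   →  a_0 = 5
6219 = 3·1961 + 336   →  a_1 = 3
1961 = 5·336 + 281   →  a_2 = 5

5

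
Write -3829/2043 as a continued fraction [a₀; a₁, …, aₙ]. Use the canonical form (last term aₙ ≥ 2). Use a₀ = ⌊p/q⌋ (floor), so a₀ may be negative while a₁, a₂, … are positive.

[-2; 7, 1, 18, 1, 3, 3]

-3829 = -2×2043 + 257
2043 = 7×257 + 244
257 = 1×244 + 13
244 = 18×13 + 10
13 = 1×10 + 3
10 = 3×3 + 1
3 = 3×1 + 0  (stop)
So -3829/2043 = [-2; 7, 1, 18, 1, 3, 3].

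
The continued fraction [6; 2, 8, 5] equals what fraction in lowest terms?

563/87

Fold from the inside: start with 5/1.
  8 + 1/5 = 41/5
  2 + 5/41 = 87/41
  6 + 41/87 = 563/87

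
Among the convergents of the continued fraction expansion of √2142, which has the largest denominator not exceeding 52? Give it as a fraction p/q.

1805/39

√2142 = [46; 3, 1, 1, 4, 1, 1, 3, 92, …] (period length 8).
Convergents:
  p_0/q_0 = 46/1
  p_1/q_1 = 139/3
  p_2/q_2 = 185/4
  p_3/q_3 = 324/7
  p_4/q_4 = 1481/32
  p_5/q_5 = 1805/39
  p_6/q_6 = 3286/71
q_5 = 39 ≤ 52 < 71 = q_6, so the answer is 1805/39.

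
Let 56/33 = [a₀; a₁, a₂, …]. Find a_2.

56 = 1·33 + 23   →  a_0 = 1
33 = 1·23 + 10   →  a_1 = 1
23 = 2·10 + 3   →  a_2 = 2

2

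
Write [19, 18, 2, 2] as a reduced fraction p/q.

Using pₖ = aₖpₖ₋₁ + pₖ₋₂ and qₖ = aₖqₖ₋₁ + qₖ₋₂:
  k=0: a=19, p=19, q=1
  k=1: a=18, p=343, q=18
  k=2: a=2, p=705, q=37
  k=3: a=2, p=1753, q=92

1753/92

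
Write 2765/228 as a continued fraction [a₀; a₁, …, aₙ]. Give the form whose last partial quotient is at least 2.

[12; 7, 1, 6, 4]

2765 = 12×228 + 29
228 = 7×29 + 25
29 = 1×25 + 4
25 = 6×4 + 1
4 = 4×1 + 0  (stop)
So 2765/228 = [12; 7, 1, 6, 4].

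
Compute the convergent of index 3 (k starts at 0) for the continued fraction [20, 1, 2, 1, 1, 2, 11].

83/4

Using pₖ = aₖpₖ₋₁ + pₖ₋₂, qₖ = aₖqₖ₋₁ + qₖ₋₂ (with p₋₁=1, p₋₂=0, q₋₁=0, q₋₂=1):
  k=0: a=20, p=20, q=1
  k=1: a=1, p=21, q=1
  k=2: a=2, p=62, q=3
  k=3: a=1, p=83, q=4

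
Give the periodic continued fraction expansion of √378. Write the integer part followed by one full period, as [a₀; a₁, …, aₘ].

[19; 2, 3, 1, 4, 1, 3, 2, 38]

a₀ = ⌊√378⌋ = 19.
With m₀=0, d₀=1 and mₖ₊₁ = dₖaₖ − mₖ, dₖ₊₁ = (n − mₖ₊₁²)/dₖ, aₖ₊₁ = ⌊(a₀+mₖ₊₁)/dₖ₊₁⌋:
  k=1: m=19, d=17, a=2
  k=2: m=15, d=9, a=3
  k=3: m=12, d=26, a=1
  k=4: m=14, d=7, a=4
  k=5: m=14, d=26, a=1
  k=6: m=12, d=9, a=3
  k=7: m=15, d=17, a=2
  k=8: m=19, d=1, a=38
d=1 and a=2a₀=38 at k=8, so the next step gives (m, d) = (19, 17) again — its k=1 value — and the period has length 8.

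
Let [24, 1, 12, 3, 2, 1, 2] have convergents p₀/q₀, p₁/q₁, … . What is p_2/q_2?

Using pₖ = aₖpₖ₋₁ + pₖ₋₂, qₖ = aₖqₖ₋₁ + qₖ₋₂ (with p₋₁=1, p₋₂=0, q₋₁=0, q₋₂=1):
  k=0: a=24, p=24, q=1
  k=1: a=1, p=25, q=1
  k=2: a=12, p=324, q=13

324/13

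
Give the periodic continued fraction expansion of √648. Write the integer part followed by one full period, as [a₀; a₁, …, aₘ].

[25; 2, 5, 6, 5, 2, 50]

a₀ = ⌊√648⌋ = 25.
With m₀=0, d₀=1 and mₖ₊₁ = dₖaₖ − mₖ, dₖ₊₁ = (n − mₖ₊₁²)/dₖ, aₖ₊₁ = ⌊(a₀+mₖ₊₁)/dₖ₊₁⌋:
  k=1: m=25, d=23, a=2
  k=2: m=21, d=9, a=5
  k=3: m=24, d=8, a=6
  k=4: m=24, d=9, a=5
  k=5: m=21, d=23, a=2
  k=6: m=25, d=1, a=50
d=1 and a=2a₀=50 at k=6, so the next step gives (m, d) = (25, 23) again — its k=1 value — and the period has length 6.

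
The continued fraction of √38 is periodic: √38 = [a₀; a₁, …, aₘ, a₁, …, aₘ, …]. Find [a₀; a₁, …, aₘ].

a₀ = ⌊√38⌋ = 6.
With m₀=0, d₀=1 and mₖ₊₁ = dₖaₖ − mₖ, dₖ₊₁ = (n − mₖ₊₁²)/dₖ, aₖ₊₁ = ⌊(a₀+mₖ₊₁)/dₖ₊₁⌋:
  k=1: m=6, d=2, a=6
  k=2: m=6, d=1, a=12
d=1 and a=2a₀=12 at k=2, so the next step gives (m, d) = (6, 2) again — its k=1 value — and the period has length 2.

[6; 6, 12]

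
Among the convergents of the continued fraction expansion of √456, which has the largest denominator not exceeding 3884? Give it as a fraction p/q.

√456 = [21; 2, 1, 4, 1, 2, 42, …] (period length 6).
Convergents:
  p_0/q_0 = 21/1
  p_1/q_1 = 43/2
  p_2/q_2 = 64/3
  p_3/q_3 = 299/14
  p_4/q_4 = 363/17
  p_5/q_5 = 1025/48
  p_6/q_6 = 43413/2033
  p_7/q_7 = 87851/4114
q_6 = 2033 ≤ 3884 < 4114 = q_7, so the answer is 43413/2033.

43413/2033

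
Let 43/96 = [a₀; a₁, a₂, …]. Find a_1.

2

43 = 0·96 + 43   →  a_0 = 0
96 = 2·43 + 10   →  a_1 = 2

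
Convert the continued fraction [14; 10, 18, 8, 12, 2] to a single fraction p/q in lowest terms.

519029/36812

Using pₖ = aₖpₖ₋₁ + pₖ₋₂ and qₖ = aₖqₖ₋₁ + qₖ₋₂:
  k=0: a=14, p=14, q=1
  k=1: a=10, p=141, q=10
  k=2: a=18, p=2552, q=181
  k=3: a=8, p=20557, q=1458
  k=4: a=12, p=249236, q=17677
  k=5: a=2, p=519029, q=36812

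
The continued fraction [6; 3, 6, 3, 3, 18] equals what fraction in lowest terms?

23005/3642

Using pₖ = aₖpₖ₋₁ + pₖ₋₂ and qₖ = aₖqₖ₋₁ + qₖ₋₂:
  k=0: a=6, p=6, q=1
  k=1: a=3, p=19, q=3
  k=2: a=6, p=120, q=19
  k=3: a=3, p=379, q=60
  k=4: a=3, p=1257, q=199
  k=5: a=18, p=23005, q=3642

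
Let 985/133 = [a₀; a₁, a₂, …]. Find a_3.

6

985 = 7·133 + 54   →  a_0 = 7
133 = 2·54 + 25   →  a_1 = 2
54 = 2·25 + 4   →  a_2 = 2
25 = 6·4 + 1   →  a_3 = 6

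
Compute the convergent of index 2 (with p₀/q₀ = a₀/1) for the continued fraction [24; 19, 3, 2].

1395/58

Using pₖ = aₖpₖ₋₁ + pₖ₋₂, qₖ = aₖqₖ₋₁ + qₖ₋₂ (with p₋₁=1, p₋₂=0, q₋₁=0, q₋₂=1):
  k=0: a=24, p=24, q=1
  k=1: a=19, p=457, q=19
  k=2: a=3, p=1395, q=58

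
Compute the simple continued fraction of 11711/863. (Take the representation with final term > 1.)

[13; 1, 1, 3, 15, 8]

11711 = 13*863 + 492
863 = 1*492 + 371
492 = 1*371 + 121
371 = 3*121 + 8
121 = 15*8 + 1
8 = 8*1 + 0  (stop)
So 11711/863 = [13; 1, 1, 3, 15, 8].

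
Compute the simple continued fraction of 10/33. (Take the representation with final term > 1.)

10 = 0*33 + 10
33 = 3*10 + 3
10 = 3*3 + 1
3 = 3*1 + 0  (stop)
So 10/33 = [0; 3, 3, 3].

[0; 3, 3, 3]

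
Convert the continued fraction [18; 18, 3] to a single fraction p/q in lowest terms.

Fold from the inside: start with 3/1.
  18 + 1/3 = 55/3
  18 + 3/55 = 993/55

993/55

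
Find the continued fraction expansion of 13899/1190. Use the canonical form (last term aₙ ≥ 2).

[11; 1, 2, 8, 9, 2, 2]

13899 = 11·1190 + 809
1190 = 1·809 + 381
809 = 2·381 + 47
381 = 8·47 + 5
47 = 9·5 + 2
5 = 2·2 + 1
2 = 2·1 + 0  (stop)
So 13899/1190 = [11; 1, 2, 8, 9, 2, 2].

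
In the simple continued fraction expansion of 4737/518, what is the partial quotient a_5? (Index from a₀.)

4737 = 9·518 + 75   →  a_0 = 9
518 = 6·75 + 68   →  a_1 = 6
75 = 1·68 + 7   →  a_2 = 1
68 = 9·7 + 5   →  a_3 = 9
7 = 1·5 + 2   →  a_4 = 1
5 = 2·2 + 1   →  a_5 = 2

2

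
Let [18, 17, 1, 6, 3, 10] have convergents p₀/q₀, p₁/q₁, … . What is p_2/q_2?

325/18

Using pₖ = aₖpₖ₋₁ + pₖ₋₂, qₖ = aₖqₖ₋₁ + qₖ₋₂ (with p₋₁=1, p₋₂=0, q₋₁=0, q₋₂=1):
  k=0: a=18, p=18, q=1
  k=1: a=17, p=307, q=17
  k=2: a=1, p=325, q=18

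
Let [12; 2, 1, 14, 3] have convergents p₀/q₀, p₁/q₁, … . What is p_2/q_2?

Using pₖ = aₖpₖ₋₁ + pₖ₋₂, qₖ = aₖqₖ₋₁ + qₖ₋₂ (with p₋₁=1, p₋₂=0, q₋₁=0, q₋₂=1):
  k=0: a=12, p=12, q=1
  k=1: a=2, p=25, q=2
  k=2: a=1, p=37, q=3

37/3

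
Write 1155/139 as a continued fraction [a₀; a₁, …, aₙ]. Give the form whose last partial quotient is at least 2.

[8; 3, 4, 3, 3]

1155 = 8·139 + 43
139 = 3·43 + 10
43 = 4·10 + 3
10 = 3·3 + 1
3 = 3·1 + 0  (stop)
So 1155/139 = [8; 3, 4, 3, 3].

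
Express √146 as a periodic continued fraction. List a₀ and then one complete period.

[12; 12, 24]

a₀ = ⌊√146⌋ = 12.
With m₀=0, d₀=1 and mₖ₊₁ = dₖaₖ − mₖ, dₖ₊₁ = (n − mₖ₊₁²)/dₖ, aₖ₊₁ = ⌊(a₀+mₖ₊₁)/dₖ₊₁⌋:
  k=1: m=12, d=2, a=12
  k=2: m=12, d=1, a=24
d=1 and a=2a₀=24 at k=2, so the next step gives (m, d) = (12, 2) again — its k=1 value — and the period has length 2.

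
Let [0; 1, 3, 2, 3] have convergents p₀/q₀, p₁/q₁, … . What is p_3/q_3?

7/9

Using pₖ = aₖpₖ₋₁ + pₖ₋₂, qₖ = aₖqₖ₋₁ + qₖ₋₂ (with p₋₁=1, p₋₂=0, q₋₁=0, q₋₂=1):
  k=0: a=0, p=0, q=1
  k=1: a=1, p=1, q=1
  k=2: a=3, p=3, q=4
  k=3: a=2, p=7, q=9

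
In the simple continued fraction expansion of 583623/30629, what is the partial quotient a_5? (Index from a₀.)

583623 = 19·30629 + 1672   →  a_0 = 19
30629 = 18·1672 + 533   →  a_1 = 18
1672 = 3·533 + 73   →  a_2 = 3
533 = 7·73 + 22   →  a_3 = 7
73 = 3·22 + 7   →  a_4 = 3
22 = 3·7 + 1   →  a_5 = 3

3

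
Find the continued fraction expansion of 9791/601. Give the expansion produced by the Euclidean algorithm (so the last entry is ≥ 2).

[16; 3, 2, 3, 3, 3, 2]

9791 = 16×601 + 175
601 = 3×175 + 76
175 = 2×76 + 23
76 = 3×23 + 7
23 = 3×7 + 2
7 = 3×2 + 1
2 = 2×1 + 0  (stop)
So 9791/601 = [16; 3, 2, 3, 3, 3, 2].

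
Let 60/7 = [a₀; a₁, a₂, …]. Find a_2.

1

60 = 8·7 + 4   →  a_0 = 8
7 = 1·4 + 3   →  a_1 = 1
4 = 1·3 + 1   →  a_2 = 1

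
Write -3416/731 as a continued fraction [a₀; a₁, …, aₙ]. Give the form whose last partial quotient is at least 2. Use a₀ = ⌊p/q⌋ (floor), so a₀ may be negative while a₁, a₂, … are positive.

[-5; 3, 17, 14]

-3416 = -5*731 + 239
731 = 3*239 + 14
239 = 17*14 + 1
14 = 14*1 + 0  (stop)
So -3416/731 = [-5; 3, 17, 14].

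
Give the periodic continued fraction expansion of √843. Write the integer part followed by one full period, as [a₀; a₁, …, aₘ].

a₀ = ⌊√843⌋ = 29.
With m₀=0, d₀=1 and mₖ₊₁ = dₖaₖ − mₖ, dₖ₊₁ = (n − mₖ₊₁²)/dₖ, aₖ₊₁ = ⌊(a₀+mₖ₊₁)/dₖ₊₁⌋:
  k=1: m=29, d=2, a=29
  k=2: m=29, d=1, a=58
d=1 and a=2a₀=58 at k=2, so the next step gives (m, d) = (29, 2) again — its k=1 value — and the period has length 2.

[29; 29, 58]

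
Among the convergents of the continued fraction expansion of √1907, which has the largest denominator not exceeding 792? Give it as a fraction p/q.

17162/393

√1907 = [43; 1, 2, 43, 2, 1, 86, …] (period length 6).
Convergents:
  p_0/q_0 = 43/1
  p_1/q_1 = 44/1
  p_2/q_2 = 131/3
  p_3/q_3 = 5677/130
  p_4/q_4 = 11485/263
  p_5/q_5 = 17162/393
  p_6/q_6 = 1487417/34061
q_5 = 393 ≤ 792 < 34061 = q_6, so the answer is 17162/393.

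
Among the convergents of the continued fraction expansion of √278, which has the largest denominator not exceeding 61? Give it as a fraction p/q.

817/49

√278 = [16; 1, 2, 16, 2, 1, 32, …] (period length 6).
Convergents:
  p_0/q_0 = 16/1
  p_1/q_1 = 17/1
  p_2/q_2 = 50/3
  p_3/q_3 = 817/49
  p_4/q_4 = 1684/101
q_3 = 49 ≤ 61 < 101 = q_4, so the answer is 817/49.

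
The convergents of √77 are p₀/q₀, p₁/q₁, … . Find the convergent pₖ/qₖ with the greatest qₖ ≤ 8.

√77 = [8; 1, 3, 2, 3, 1, 16, …] (period length 6).
Convergents:
  p_0/q_0 = 8/1
  p_1/q_1 = 9/1
  p_2/q_2 = 35/4
  p_3/q_3 = 79/9
q_2 = 4 ≤ 8 < 9 = q_3, so the answer is 35/4.

35/4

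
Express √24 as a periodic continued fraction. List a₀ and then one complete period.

a₀ = ⌊√24⌋ = 4.
With m₀=0, d₀=1 and mₖ₊₁ = dₖaₖ − mₖ, dₖ₊₁ = (n − mₖ₊₁²)/dₖ, aₖ₊₁ = ⌊(a₀+mₖ₊₁)/dₖ₊₁⌋:
  k=1: m=4, d=8, a=1
  k=2: m=4, d=1, a=8
d=1 and a=2a₀=8 at k=2, so the next step gives (m, d) = (4, 8) again — its k=1 value — and the period has length 2.

[4; 1, 8]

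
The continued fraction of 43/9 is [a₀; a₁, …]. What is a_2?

43 = 4·9 + 7   →  a_0 = 4
9 = 1·7 + 2   →  a_1 = 1
7 = 3·2 + 1   →  a_2 = 3

3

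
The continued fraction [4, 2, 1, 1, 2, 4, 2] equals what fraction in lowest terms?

Using pₖ = aₖpₖ₋₁ + pₖ₋₂ and qₖ = aₖqₖ₋₁ + qₖ₋₂:
  k=0: a=4, p=4, q=1
  k=1: a=2, p=9, q=2
  k=2: a=1, p=13, q=3
  k=3: a=1, p=22, q=5
  k=4: a=2, p=57, q=13
  k=5: a=4, p=250, q=57
  k=6: a=2, p=557, q=127

557/127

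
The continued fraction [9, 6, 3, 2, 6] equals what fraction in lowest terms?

2592/283

Fold from the inside: start with 6/1.
  2 + 1/6 = 13/6
  3 + 6/13 = 45/13
  6 + 13/45 = 283/45
  9 + 45/283 = 2592/283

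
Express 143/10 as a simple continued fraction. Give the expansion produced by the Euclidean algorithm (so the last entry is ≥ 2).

[14; 3, 3]

143 = 14*10 + 3
10 = 3*3 + 1
3 = 3*1 + 0  (stop)
So 143/10 = [14; 3, 3].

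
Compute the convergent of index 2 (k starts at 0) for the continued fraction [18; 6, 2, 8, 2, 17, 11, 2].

Using pₖ = aₖpₖ₋₁ + pₖ₋₂, qₖ = aₖqₖ₋₁ + qₖ₋₂ (with p₋₁=1, p₋₂=0, q₋₁=0, q₋₂=1):
  k=0: a=18, p=18, q=1
  k=1: a=6, p=109, q=6
  k=2: a=2, p=236, q=13

236/13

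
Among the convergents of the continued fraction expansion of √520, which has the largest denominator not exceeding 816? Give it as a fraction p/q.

√520 = [22; 1, 4, 11, 4, 1, 44, …] (period length 6).
Convergents:
  p_0/q_0 = 22/1
  p_1/q_1 = 23/1
  p_2/q_2 = 114/5
  p_3/q_3 = 1277/56
  p_4/q_4 = 5222/229
  p_5/q_5 = 6499/285
  p_6/q_6 = 291178/12769
q_5 = 285 ≤ 816 < 12769 = q_6, so the answer is 6499/285.

6499/285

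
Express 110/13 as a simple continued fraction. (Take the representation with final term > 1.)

[8; 2, 6]

110 = 8·13 + 6
13 = 2·6 + 1
6 = 6·1 + 0  (stop)
So 110/13 = [8; 2, 6].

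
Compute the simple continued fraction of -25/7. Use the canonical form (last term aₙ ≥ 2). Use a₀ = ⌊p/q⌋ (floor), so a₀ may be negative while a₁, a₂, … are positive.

-25 = -4·7 + 3
7 = 2·3 + 1
3 = 3·1 + 0  (stop)
So -25/7 = [-4; 2, 3].

[-4; 2, 3]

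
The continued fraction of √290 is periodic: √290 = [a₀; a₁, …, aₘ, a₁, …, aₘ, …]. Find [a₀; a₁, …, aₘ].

[17; 34]

a₀ = ⌊√290⌋ = 17.
With m₀=0, d₀=1 and mₖ₊₁ = dₖaₖ − mₖ, dₖ₊₁ = (n − mₖ₊₁²)/dₖ, aₖ₊₁ = ⌊(a₀+mₖ₊₁)/dₖ₊₁⌋:
  k=1: m=17, d=1, a=34
d=1 and a=2a₀=34 at k=1, so the next step gives (m, d) = (17, 1) again — its k=1 value — and the period has length 1.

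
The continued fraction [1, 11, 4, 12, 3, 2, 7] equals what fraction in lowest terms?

Fold from the inside: start with 7/1.
  2 + 1/7 = 15/7
  3 + 7/15 = 52/15
  12 + 15/52 = 639/52
  4 + 52/639 = 2608/639
  11 + 639/2608 = 29327/2608
  1 + 2608/29327 = 31935/29327

31935/29327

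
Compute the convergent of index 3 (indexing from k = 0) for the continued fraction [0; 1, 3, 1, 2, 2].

Using pₖ = aₖpₖ₋₁ + pₖ₋₂, qₖ = aₖqₖ₋₁ + qₖ₋₂ (with p₋₁=1, p₋₂=0, q₋₁=0, q₋₂=1):
  k=0: a=0, p=0, q=1
  k=1: a=1, p=1, q=1
  k=2: a=3, p=3, q=4
  k=3: a=1, p=4, q=5

4/5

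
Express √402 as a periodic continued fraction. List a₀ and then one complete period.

a₀ = ⌊√402⌋ = 20.
With m₀=0, d₀=1 and mₖ₊₁ = dₖaₖ − mₖ, dₖ₊₁ = (n − mₖ₊₁²)/dₖ, aₖ₊₁ = ⌊(a₀+mₖ₊₁)/dₖ₊₁⌋:
  k=1: m=20, d=2, a=20
  k=2: m=20, d=1, a=40
d=1 and a=2a₀=40 at k=2, so the next step gives (m, d) = (20, 2) again — its k=1 value — and the period has length 2.

[20; 20, 40]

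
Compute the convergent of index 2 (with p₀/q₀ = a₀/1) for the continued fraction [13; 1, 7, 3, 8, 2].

111/8

Using pₖ = aₖpₖ₋₁ + pₖ₋₂, qₖ = aₖqₖ₋₁ + qₖ₋₂ (with p₋₁=1, p₋₂=0, q₋₁=0, q₋₂=1):
  k=0: a=13, p=13, q=1
  k=1: a=1, p=14, q=1
  k=2: a=7, p=111, q=8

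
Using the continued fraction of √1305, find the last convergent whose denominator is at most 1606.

20844/577

√1305 = [36; 8, 72, …] (period length 2).
Convergents:
  p_0/q_0 = 36/1
  p_1/q_1 = 289/8
  p_2/q_2 = 20844/577
  p_3/q_3 = 167041/4624
q_2 = 577 ≤ 1606 < 4624 = q_3, so the answer is 20844/577.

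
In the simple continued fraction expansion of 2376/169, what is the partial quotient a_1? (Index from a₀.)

16

2376 = 14·169 + 10   →  a_0 = 14
169 = 16·10 + 9   →  a_1 = 16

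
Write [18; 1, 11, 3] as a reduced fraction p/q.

700/37

Fold from the inside: start with 3/1.
  11 + 1/3 = 34/3
  1 + 3/34 = 37/34
  18 + 34/37 = 700/37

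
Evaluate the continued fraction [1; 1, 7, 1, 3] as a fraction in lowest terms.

Using pₖ = aₖpₖ₋₁ + pₖ₋₂ and qₖ = aₖqₖ₋₁ + qₖ₋₂:
  k=0: a=1, p=1, q=1
  k=1: a=1, p=2, q=1
  k=2: a=7, p=15, q=8
  k=3: a=1, p=17, q=9
  k=4: a=3, p=66, q=35

66/35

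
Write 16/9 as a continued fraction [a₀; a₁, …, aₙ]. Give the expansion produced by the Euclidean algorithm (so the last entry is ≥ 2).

[1; 1, 3, 2]

16 = 1·9 + 7
9 = 1·7 + 2
7 = 3·2 + 1
2 = 2·1 + 0  (stop)
So 16/9 = [1; 1, 3, 2].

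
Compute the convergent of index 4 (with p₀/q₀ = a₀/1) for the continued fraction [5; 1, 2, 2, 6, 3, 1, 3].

Using pₖ = aₖpₖ₋₁ + pₖ₋₂, qₖ = aₖqₖ₋₁ + qₖ₋₂ (with p₋₁=1, p₋₂=0, q₋₁=0, q₋₂=1):
  k=0: a=5, p=5, q=1
  k=1: a=1, p=6, q=1
  k=2: a=2, p=17, q=3
  k=3: a=2, p=40, q=7
  k=4: a=6, p=257, q=45

257/45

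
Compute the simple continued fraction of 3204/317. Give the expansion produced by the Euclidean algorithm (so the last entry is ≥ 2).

[10; 9, 3, 11]

3204 = 10·317 + 34
317 = 9·34 + 11
34 = 3·11 + 1
11 = 11·1 + 0  (stop)
So 3204/317 = [10; 9, 3, 11].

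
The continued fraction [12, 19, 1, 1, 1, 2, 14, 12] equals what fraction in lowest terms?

328280/27241

Using pₖ = aₖpₖ₋₁ + pₖ₋₂ and qₖ = aₖqₖ₋₁ + qₖ₋₂:
  k=0: a=12, p=12, q=1
  k=1: a=19, p=229, q=19
  k=2: a=1, p=241, q=20
  k=3: a=1, p=470, q=39
  k=4: a=1, p=711, q=59
  k=5: a=2, p=1892, q=157
  k=6: a=14, p=27199, q=2257
  k=7: a=12, p=328280, q=27241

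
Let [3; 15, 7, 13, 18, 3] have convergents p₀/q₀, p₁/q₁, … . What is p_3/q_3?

4271/1393

Using pₖ = aₖpₖ₋₁ + pₖ₋₂, qₖ = aₖqₖ₋₁ + qₖ₋₂ (with p₋₁=1, p₋₂=0, q₋₁=0, q₋₂=1):
  k=0: a=3, p=3, q=1
  k=1: a=15, p=46, q=15
  k=2: a=7, p=325, q=106
  k=3: a=13, p=4271, q=1393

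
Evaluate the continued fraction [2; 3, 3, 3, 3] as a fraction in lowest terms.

Using pₖ = aₖpₖ₋₁ + pₖ₋₂ and qₖ = aₖqₖ₋₁ + qₖ₋₂:
  k=0: a=2, p=2, q=1
  k=1: a=3, p=7, q=3
  k=2: a=3, p=23, q=10
  k=3: a=3, p=76, q=33
  k=4: a=3, p=251, q=109

251/109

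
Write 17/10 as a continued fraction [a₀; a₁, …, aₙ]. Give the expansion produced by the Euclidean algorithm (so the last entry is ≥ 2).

17 = 1·10 + 7
10 = 1·7 + 3
7 = 2·3 + 1
3 = 3·1 + 0  (stop)
So 17/10 = [1; 1, 2, 3].

[1; 1, 2, 3]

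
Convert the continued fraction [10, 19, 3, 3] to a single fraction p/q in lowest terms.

1940/193

Fold from the inside: start with 3/1.
  3 + 1/3 = 10/3
  19 + 3/10 = 193/10
  10 + 10/193 = 1940/193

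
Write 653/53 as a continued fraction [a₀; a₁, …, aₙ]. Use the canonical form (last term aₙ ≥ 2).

[12; 3, 8, 2]

653 = 12×53 + 17
53 = 3×17 + 2
17 = 8×2 + 1
2 = 2×1 + 0  (stop)
So 653/53 = [12; 3, 8, 2].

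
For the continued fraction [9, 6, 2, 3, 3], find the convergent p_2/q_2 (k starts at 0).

Using pₖ = aₖpₖ₋₁ + pₖ₋₂, qₖ = aₖqₖ₋₁ + qₖ₋₂ (with p₋₁=1, p₋₂=0, q₋₁=0, q₋₂=1):
  k=0: a=9, p=9, q=1
  k=1: a=6, p=55, q=6
  k=2: a=2, p=119, q=13

119/13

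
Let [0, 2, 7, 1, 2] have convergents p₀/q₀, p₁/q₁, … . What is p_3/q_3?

8/17

Using pₖ = aₖpₖ₋₁ + pₖ₋₂, qₖ = aₖqₖ₋₁ + qₖ₋₂ (with p₋₁=1, p₋₂=0, q₋₁=0, q₋₂=1):
  k=0: a=0, p=0, q=1
  k=1: a=2, p=1, q=2
  k=2: a=7, p=7, q=15
  k=3: a=1, p=8, q=17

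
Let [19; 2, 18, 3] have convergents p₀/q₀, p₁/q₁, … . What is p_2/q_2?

Using pₖ = aₖpₖ₋₁ + pₖ₋₂, qₖ = aₖqₖ₋₁ + qₖ₋₂ (with p₋₁=1, p₋₂=0, q₋₁=0, q₋₂=1):
  k=0: a=19, p=19, q=1
  k=1: a=2, p=39, q=2
  k=2: a=18, p=721, q=37

721/37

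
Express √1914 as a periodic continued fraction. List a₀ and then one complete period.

[43; 1, 2, 1, 86]

a₀ = ⌊√1914⌋ = 43.
With m₀=0, d₀=1 and mₖ₊₁ = dₖaₖ − mₖ, dₖ₊₁ = (n − mₖ₊₁²)/dₖ, aₖ₊₁ = ⌊(a₀+mₖ₊₁)/dₖ₊₁⌋:
  k=1: m=43, d=65, a=1
  k=2: m=22, d=22, a=2
  k=3: m=22, d=65, a=1
  k=4: m=43, d=1, a=86
d=1 and a=2a₀=86 at k=4, so the next step gives (m, d) = (43, 65) again — its k=1 value — and the period has length 4.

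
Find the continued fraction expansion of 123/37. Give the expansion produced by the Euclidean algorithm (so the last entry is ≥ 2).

123 = 3×37 + 12
37 = 3×12 + 1
12 = 12×1 + 0  (stop)
So 123/37 = [3; 3, 12].

[3; 3, 12]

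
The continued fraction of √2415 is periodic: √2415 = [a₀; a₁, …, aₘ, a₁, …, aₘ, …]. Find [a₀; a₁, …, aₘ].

[49; 7, 98]

a₀ = ⌊√2415⌋ = 49.
With m₀=0, d₀=1 and mₖ₊₁ = dₖaₖ − mₖ, dₖ₊₁ = (n − mₖ₊₁²)/dₖ, aₖ₊₁ = ⌊(a₀+mₖ₊₁)/dₖ₊₁⌋:
  k=1: m=49, d=14, a=7
  k=2: m=49, d=1, a=98
d=1 and a=2a₀=98 at k=2, so the next step gives (m, d) = (49, 14) again — its k=1 value — and the period has length 2.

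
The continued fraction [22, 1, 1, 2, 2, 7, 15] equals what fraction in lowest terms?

Fold from the inside: start with 15/1.
  7 + 1/15 = 106/15
  2 + 15/106 = 227/106
  2 + 106/227 = 560/227
  1 + 227/560 = 787/560
  1 + 560/787 = 1347/787
  22 + 787/1347 = 30421/1347

30421/1347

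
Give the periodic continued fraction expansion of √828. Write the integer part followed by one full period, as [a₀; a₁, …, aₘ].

a₀ = ⌊√828⌋ = 28.
With m₀=0, d₀=1 and mₖ₊₁ = dₖaₖ − mₖ, dₖ₊₁ = (n − mₖ₊₁²)/dₖ, aₖ₊₁ = ⌊(a₀+mₖ₊₁)/dₖ₊₁⌋:
  k=1: m=28, d=44, a=1
  k=2: m=16, d=13, a=3
  k=3: m=23, d=23, a=2
  k=4: m=23, d=13, a=3
  k=5: m=16, d=44, a=1
  k=6: m=28, d=1, a=56
d=1 and a=2a₀=56 at k=6, so the next step gives (m, d) = (28, 44) again — its k=1 value — and the period has length 6.

[28; 1, 3, 2, 3, 1, 56]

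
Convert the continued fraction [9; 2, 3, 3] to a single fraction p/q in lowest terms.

Using pₖ = aₖpₖ₋₁ + pₖ₋₂ and qₖ = aₖqₖ₋₁ + qₖ₋₂:
  k=0: a=9, p=9, q=1
  k=1: a=2, p=19, q=2
  k=2: a=3, p=66, q=7
  k=3: a=3, p=217, q=23

217/23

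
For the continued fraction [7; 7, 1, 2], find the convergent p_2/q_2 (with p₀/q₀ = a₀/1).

Using pₖ = aₖpₖ₋₁ + pₖ₋₂, qₖ = aₖqₖ₋₁ + qₖ₋₂ (with p₋₁=1, p₋₂=0, q₋₁=0, q₋₂=1):
  k=0: a=7, p=7, q=1
  k=1: a=7, p=50, q=7
  k=2: a=1, p=57, q=8

57/8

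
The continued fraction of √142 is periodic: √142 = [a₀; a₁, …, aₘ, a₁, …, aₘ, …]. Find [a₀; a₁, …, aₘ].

[11; 1, 10, 1, 22]

a₀ = ⌊√142⌋ = 11.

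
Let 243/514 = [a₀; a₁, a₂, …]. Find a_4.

2

243 = 0·514 + 243   →  a_0 = 0
514 = 2·243 + 28   →  a_1 = 2
243 = 8·28 + 19   →  a_2 = 8
28 = 1·19 + 9   →  a_3 = 1
19 = 2·9 + 1   →  a_4 = 2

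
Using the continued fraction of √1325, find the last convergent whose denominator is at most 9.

√1325 = [36; 2, 2, 72, …] (period length 3).
Convergents:
  p_0/q_0 = 36/1
  p_1/q_1 = 73/2
  p_2/q_2 = 182/5
  p_3/q_3 = 13177/362
q_2 = 5 ≤ 9 < 362 = q_3, so the answer is 182/5.

182/5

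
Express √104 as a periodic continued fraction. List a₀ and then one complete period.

a₀ = ⌊√104⌋ = 10.
With m₀=0, d₀=1 and mₖ₊₁ = dₖaₖ − mₖ, dₖ₊₁ = (n − mₖ₊₁²)/dₖ, aₖ₊₁ = ⌊(a₀+mₖ₊₁)/dₖ₊₁⌋:
  k=1: m=10, d=4, a=5
  k=2: m=10, d=1, a=20
d=1 and a=2a₀=20 at k=2, so the next step gives (m, d) = (10, 4) again — its k=1 value — and the period has length 2.

[10; 5, 20]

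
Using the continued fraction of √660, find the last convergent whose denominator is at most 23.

334/13

√660 = [25; 1, 2, 4, 2, 1, 50, …] (period length 6).
Convergents:
  p_0/q_0 = 25/1
  p_1/q_1 = 26/1
  p_2/q_2 = 77/3
  p_3/q_3 = 334/13
  p_4/q_4 = 745/29
q_3 = 13 ≤ 23 < 29 = q_4, so the answer is 334/13.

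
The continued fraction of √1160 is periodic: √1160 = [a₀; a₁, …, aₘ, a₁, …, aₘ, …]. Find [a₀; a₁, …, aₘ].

a₀ = ⌊√1160⌋ = 34.
With m₀=0, d₀=1 and mₖ₊₁ = dₖaₖ − mₖ, dₖ₊₁ = (n − mₖ₊₁²)/dₖ, aₖ₊₁ = ⌊(a₀+mₖ₊₁)/dₖ₊₁⌋:
  k=1: m=34, d=4, a=17
  k=2: m=34, d=1, a=68
d=1 and a=2a₀=68 at k=2, so the next step gives (m, d) = (34, 4) again — its k=1 value — and the period has length 2.

[34; 17, 68]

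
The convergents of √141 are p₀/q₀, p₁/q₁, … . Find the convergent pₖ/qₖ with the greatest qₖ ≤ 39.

√141 = [11; 1, 6, 1, 22, …] (period length 4).
Convergents:
  p_0/q_0 = 11/1
  p_1/q_1 = 12/1
  p_2/q_2 = 83/7
  p_3/q_3 = 95/8
  p_4/q_4 = 2173/183
q_3 = 8 ≤ 39 < 183 = q_4, so the answer is 95/8.

95/8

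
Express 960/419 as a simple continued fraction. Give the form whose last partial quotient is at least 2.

960 = 2×419 + 122
419 = 3×122 + 53
122 = 2×53 + 16
53 = 3×16 + 5
16 = 3×5 + 1
5 = 5×1 + 0  (stop)
So 960/419 = [2; 3, 2, 3, 3, 5].

[2; 3, 2, 3, 3, 5]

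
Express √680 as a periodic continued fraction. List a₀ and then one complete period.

[26; 13, 52]

a₀ = ⌊√680⌋ = 26.
With m₀=0, d₀=1 and mₖ₊₁ = dₖaₖ − mₖ, dₖ₊₁ = (n − mₖ₊₁²)/dₖ, aₖ₊₁ = ⌊(a₀+mₖ₊₁)/dₖ₊₁⌋:
  k=1: m=26, d=4, a=13
  k=2: m=26, d=1, a=52
d=1 and a=2a₀=52 at k=2, so the next step gives (m, d) = (26, 4) again — its k=1 value — and the period has length 2.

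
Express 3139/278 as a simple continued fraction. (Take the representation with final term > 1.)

[11; 3, 2, 3, 5, 2]

3139 = 11·278 + 81
278 = 3·81 + 35
81 = 2·35 + 11
35 = 3·11 + 2
11 = 5·2 + 1
2 = 2·1 + 0  (stop)
So 3139/278 = [11; 3, 2, 3, 5, 2].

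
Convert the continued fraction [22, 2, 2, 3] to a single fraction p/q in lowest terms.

Using pₖ = aₖpₖ₋₁ + pₖ₋₂ and qₖ = aₖqₖ₋₁ + qₖ₋₂:
  k=0: a=22, p=22, q=1
  k=1: a=2, p=45, q=2
  k=2: a=2, p=112, q=5
  k=3: a=3, p=381, q=17

381/17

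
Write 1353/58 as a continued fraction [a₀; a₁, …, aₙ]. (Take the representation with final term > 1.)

[23; 3, 19]

1353 = 23·58 + 19
58 = 3·19 + 1
19 = 19·1 + 0  (stop)
So 1353/58 = [23; 3, 19].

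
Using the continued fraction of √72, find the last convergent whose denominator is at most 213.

577/68

√72 = [8; 2, 16, …] (period length 2).
Convergents:
  p_0/q_0 = 8/1
  p_1/q_1 = 17/2
  p_2/q_2 = 280/33
  p_3/q_3 = 577/68
  p_4/q_4 = 9512/1121
q_3 = 68 ≤ 213 < 1121 = q_4, so the answer is 577/68.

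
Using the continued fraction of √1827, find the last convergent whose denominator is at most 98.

1667/39

√1827 = [42; 1, 2, 1, 8, 1, 2, 1, 84, …] (period length 8).
Convergents:
  p_0/q_0 = 42/1
  p_1/q_1 = 43/1
  p_2/q_2 = 128/3
  p_3/q_3 = 171/4
  p_4/q_4 = 1496/35
  p_5/q_5 = 1667/39
  p_6/q_6 = 4830/113
q_5 = 39 ≤ 98 < 113 = q_6, so the answer is 1667/39.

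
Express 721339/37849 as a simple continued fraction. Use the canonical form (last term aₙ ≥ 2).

721339 = 19×37849 + 2208
37849 = 17×2208 + 313
2208 = 7×313 + 17
313 = 18×17 + 7
17 = 2×7 + 3
7 = 2×3 + 1
3 = 3×1 + 0  (stop)
So 721339/37849 = [19; 17, 7, 18, 2, 2, 3].

[19; 17, 7, 18, 2, 2, 3]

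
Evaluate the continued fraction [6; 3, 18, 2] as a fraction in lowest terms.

Fold from the inside: start with 2/1.
  18 + 1/2 = 37/2
  3 + 2/37 = 113/37
  6 + 37/113 = 715/113

715/113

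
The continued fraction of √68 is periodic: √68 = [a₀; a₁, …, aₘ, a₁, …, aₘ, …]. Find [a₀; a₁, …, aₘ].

[8; 4, 16]

a₀ = ⌊√68⌋ = 8.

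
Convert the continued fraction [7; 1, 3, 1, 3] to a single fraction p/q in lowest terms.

Using pₖ = aₖpₖ₋₁ + pₖ₋₂ and qₖ = aₖqₖ₋₁ + qₖ₋₂:
  k=0: a=7, p=7, q=1
  k=1: a=1, p=8, q=1
  k=2: a=3, p=31, q=4
  k=3: a=1, p=39, q=5
  k=4: a=3, p=148, q=19

148/19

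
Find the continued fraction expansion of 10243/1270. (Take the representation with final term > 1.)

10243 = 8×1270 + 83
1270 = 15×83 + 25
83 = 3×25 + 8
25 = 3×8 + 1
8 = 8×1 + 0  (stop)
So 10243/1270 = [8; 15, 3, 3, 8].

[8; 15, 3, 3, 8]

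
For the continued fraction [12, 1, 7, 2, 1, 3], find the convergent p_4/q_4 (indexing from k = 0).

Using pₖ = aₖpₖ₋₁ + pₖ₋₂, qₖ = aₖqₖ₋₁ + qₖ₋₂ (with p₋₁=1, p₋₂=0, q₋₁=0, q₋₂=1):
  k=0: a=12, p=12, q=1
  k=1: a=1, p=13, q=1
  k=2: a=7, p=103, q=8
  k=3: a=2, p=219, q=17
  k=4: a=1, p=322, q=25

322/25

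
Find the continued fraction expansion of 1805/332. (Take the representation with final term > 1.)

1805 = 5×332 + 145
332 = 2×145 + 42
145 = 3×42 + 19
42 = 2×19 + 4
19 = 4×4 + 3
4 = 1×3 + 1
3 = 3×1 + 0  (stop)
So 1805/332 = [5; 2, 3, 2, 4, 1, 3].

[5; 2, 3, 2, 4, 1, 3]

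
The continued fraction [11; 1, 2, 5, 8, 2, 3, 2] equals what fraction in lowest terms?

Using pₖ = aₖpₖ₋₁ + pₖ₋₂ and qₖ = aₖqₖ₋₁ + qₖ₋₂:
  k=0: a=11, p=11, q=1
  k=1: a=1, p=12, q=1
  k=2: a=2, p=35, q=3
  k=3: a=5, p=187, q=16
  k=4: a=8, p=1531, q=131
  k=5: a=2, p=3249, q=278
  k=6: a=3, p=11278, q=965
  k=7: a=2, p=25805, q=2208

25805/2208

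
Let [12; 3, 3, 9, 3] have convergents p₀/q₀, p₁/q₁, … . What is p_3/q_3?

1144/93

Using pₖ = aₖpₖ₋₁ + pₖ₋₂, qₖ = aₖqₖ₋₁ + qₖ₋₂ (with p₋₁=1, p₋₂=0, q₋₁=0, q₋₂=1):
  k=0: a=12, p=12, q=1
  k=1: a=3, p=37, q=3
  k=2: a=3, p=123, q=10
  k=3: a=9, p=1144, q=93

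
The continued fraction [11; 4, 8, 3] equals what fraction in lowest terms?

1158/103

Using pₖ = aₖpₖ₋₁ + pₖ₋₂ and qₖ = aₖqₖ₋₁ + qₖ₋₂:
  k=0: a=11, p=11, q=1
  k=1: a=4, p=45, q=4
  k=2: a=8, p=371, q=33
  k=3: a=3, p=1158, q=103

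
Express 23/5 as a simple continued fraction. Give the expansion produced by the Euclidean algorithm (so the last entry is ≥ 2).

[4; 1, 1, 2]

23 = 4×5 + 3
5 = 1×3 + 2
3 = 1×2 + 1
2 = 2×1 + 0  (stop)
So 23/5 = [4; 1, 1, 2].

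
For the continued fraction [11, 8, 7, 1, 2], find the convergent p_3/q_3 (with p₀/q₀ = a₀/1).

Using pₖ = aₖpₖ₋₁ + pₖ₋₂, qₖ = aₖqₖ₋₁ + qₖ₋₂ (with p₋₁=1, p₋₂=0, q₋₁=0, q₋₂=1):
  k=0: a=11, p=11, q=1
  k=1: a=8, p=89, q=8
  k=2: a=7, p=634, q=57
  k=3: a=1, p=723, q=65

723/65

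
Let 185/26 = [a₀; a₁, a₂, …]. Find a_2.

1

185 = 7·26 + 3   →  a_0 = 7
26 = 8·3 + 2   →  a_1 = 8
3 = 1·2 + 1   →  a_2 = 1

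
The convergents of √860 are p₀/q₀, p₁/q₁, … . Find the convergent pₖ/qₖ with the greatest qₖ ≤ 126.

1261/43

√860 = [29; 3, 14, 3, 58, …] (period length 4).
Convergents:
  p_0/q_0 = 29/1
  p_1/q_1 = 88/3
  p_2/q_2 = 1261/43
  p_3/q_3 = 3871/132
q_2 = 43 ≤ 126 < 132 = q_3, so the answer is 1261/43.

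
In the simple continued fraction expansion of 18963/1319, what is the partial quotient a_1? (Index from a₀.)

18963 = 14·1319 + 497   →  a_0 = 14
1319 = 2·497 + 325   →  a_1 = 2

2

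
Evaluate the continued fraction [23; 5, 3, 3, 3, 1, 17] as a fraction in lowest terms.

93937/4051

Fold from the inside: start with 17/1.
  1 + 1/17 = 18/17
  3 + 17/18 = 71/18
  3 + 18/71 = 231/71
  3 + 71/231 = 764/231
  5 + 231/764 = 4051/764
  23 + 764/4051 = 93937/4051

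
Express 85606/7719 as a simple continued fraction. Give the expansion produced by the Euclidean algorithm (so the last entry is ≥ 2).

85606 = 11×7719 + 697
7719 = 11×697 + 52
697 = 13×52 + 21
52 = 2×21 + 10
21 = 2×10 + 1
10 = 10×1 + 0  (stop)
So 85606/7719 = [11; 11, 13, 2, 2, 10].

[11; 11, 13, 2, 2, 10]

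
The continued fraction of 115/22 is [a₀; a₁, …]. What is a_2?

115 = 5·22 + 5   →  a_0 = 5
22 = 4·5 + 2   →  a_1 = 4
5 = 2·2 + 1   →  a_2 = 2

2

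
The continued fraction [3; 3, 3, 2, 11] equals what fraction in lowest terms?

869/263

Fold from the inside: start with 11/1.
  2 + 1/11 = 23/11
  3 + 11/23 = 80/23
  3 + 23/80 = 263/80
  3 + 80/263 = 869/263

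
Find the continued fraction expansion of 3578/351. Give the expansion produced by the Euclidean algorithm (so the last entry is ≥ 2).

3578 = 10*351 + 68
351 = 5*68 + 11
68 = 6*11 + 2
11 = 5*2 + 1
2 = 2*1 + 0  (stop)
So 3578/351 = [10; 5, 6, 5, 2].

[10; 5, 6, 5, 2]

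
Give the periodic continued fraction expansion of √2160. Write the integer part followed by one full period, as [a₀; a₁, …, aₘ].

[46; 2, 9, 1, 4, 1, 9, 2, 92]

a₀ = ⌊√2160⌋ = 46.
With m₀=0, d₀=1 and mₖ₊₁ = dₖaₖ − mₖ, dₖ₊₁ = (n − mₖ₊₁²)/dₖ, aₖ₊₁ = ⌊(a₀+mₖ₊₁)/dₖ₊₁⌋:
  k=1: m=46, d=44, a=2
  k=2: m=42, d=9, a=9
  k=3: m=39, d=71, a=1
  k=4: m=32, d=16, a=4
  k=5: m=32, d=71, a=1
  k=6: m=39, d=9, a=9
  k=7: m=42, d=44, a=2
  k=8: m=46, d=1, a=92
d=1 and a=2a₀=92 at k=8, so the next step gives (m, d) = (46, 44) again — its k=1 value — and the period has length 8.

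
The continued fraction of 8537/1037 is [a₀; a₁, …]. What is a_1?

8537 = 8·1037 + 241   →  a_0 = 8
1037 = 4·241 + 73   →  a_1 = 4

4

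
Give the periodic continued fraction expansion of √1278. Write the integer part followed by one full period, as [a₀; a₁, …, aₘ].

a₀ = ⌊√1278⌋ = 35.
With m₀=0, d₀=1 and mₖ₊₁ = dₖaₖ − mₖ, dₖ₊₁ = (n − mₖ₊₁²)/dₖ, aₖ₊₁ = ⌊(a₀+mₖ₊₁)/dₖ₊₁⌋:
  k=1: m=35, d=53, a=1
  k=2: m=18, d=18, a=2
  k=3: m=18, d=53, a=1
  k=4: m=35, d=1, a=70
d=1 and a=2a₀=70 at k=4, so the next step gives (m, d) = (35, 53) again — its k=1 value — and the period has length 4.

[35; 1, 2, 1, 70]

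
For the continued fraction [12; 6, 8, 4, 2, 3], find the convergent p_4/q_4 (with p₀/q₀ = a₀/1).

5510/453

Using pₖ = aₖpₖ₋₁ + pₖ₋₂, qₖ = aₖqₖ₋₁ + qₖ₋₂ (with p₋₁=1, p₋₂=0, q₋₁=0, q₋₂=1):
  k=0: a=12, p=12, q=1
  k=1: a=6, p=73, q=6
  k=2: a=8, p=596, q=49
  k=3: a=4, p=2457, q=202
  k=4: a=2, p=5510, q=453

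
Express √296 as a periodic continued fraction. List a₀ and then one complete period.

[17; 4, 1, 7, 1, 4, 34]

a₀ = ⌊√296⌋ = 17.
With m₀=0, d₀=1 and mₖ₊₁ = dₖaₖ − mₖ, dₖ₊₁ = (n − mₖ₊₁²)/dₖ, aₖ₊₁ = ⌊(a₀+mₖ₊₁)/dₖ₊₁⌋:
  k=1: m=17, d=7, a=4
  k=2: m=11, d=25, a=1
  k=3: m=14, d=4, a=7
  k=4: m=14, d=25, a=1
  k=5: m=11, d=7, a=4
  k=6: m=17, d=1, a=34
d=1 and a=2a₀=34 at k=6, so the next step gives (m, d) = (17, 7) again — its k=1 value — and the period has length 6.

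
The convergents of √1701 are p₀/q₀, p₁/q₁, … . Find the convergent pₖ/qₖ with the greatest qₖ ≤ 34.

1361/33

√1701 = [41; 4, 8, 1, 10, 1, 8, 4, 82, …] (period length 8).
Convergents:
  p_0/q_0 = 41/1
  p_1/q_1 = 165/4
  p_2/q_2 = 1361/33
  p_3/q_3 = 1526/37
q_2 = 33 ≤ 34 < 37 = q_3, so the answer is 1361/33.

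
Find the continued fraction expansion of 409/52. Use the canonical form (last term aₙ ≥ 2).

409 = 7*52 + 45
52 = 1*45 + 7
45 = 6*7 + 3
7 = 2*3 + 1
3 = 3*1 + 0  (stop)
So 409/52 = [7; 1, 6, 2, 3].

[7; 1, 6, 2, 3]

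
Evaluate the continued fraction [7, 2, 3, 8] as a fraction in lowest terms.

431/58

Fold from the inside: start with 8/1.
  3 + 1/8 = 25/8
  2 + 8/25 = 58/25
  7 + 25/58 = 431/58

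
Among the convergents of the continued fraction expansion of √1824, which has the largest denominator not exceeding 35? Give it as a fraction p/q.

1025/24

√1824 = [42; 1, 2, 2, 2, 1, 84, …] (period length 6).
Convergents:
  p_0/q_0 = 42/1
  p_1/q_1 = 43/1
  p_2/q_2 = 128/3
  p_3/q_3 = 299/7
  p_4/q_4 = 726/17
  p_5/q_5 = 1025/24
  p_6/q_6 = 86826/2033
q_5 = 24 ≤ 35 < 2033 = q_6, so the answer is 1025/24.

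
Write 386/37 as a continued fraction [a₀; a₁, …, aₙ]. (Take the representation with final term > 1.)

[10; 2, 3, 5]

386 = 10×37 + 16
37 = 2×16 + 5
16 = 3×5 + 1
5 = 5×1 + 0  (stop)
So 386/37 = [10; 2, 3, 5].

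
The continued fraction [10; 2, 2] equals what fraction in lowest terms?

Fold from the inside: start with 2/1.
  2 + 1/2 = 5/2
  10 + 2/5 = 52/5

52/5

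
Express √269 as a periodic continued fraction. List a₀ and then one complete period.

[16; 2, 2, 32]

a₀ = ⌊√269⌋ = 16.
With m₀=0, d₀=1 and mₖ₊₁ = dₖaₖ − mₖ, dₖ₊₁ = (n − mₖ₊₁²)/dₖ, aₖ₊₁ = ⌊(a₀+mₖ₊₁)/dₖ₊₁⌋:
  k=1: m=16, d=13, a=2
  k=2: m=10, d=13, a=2
  k=3: m=16, d=1, a=32
d=1 and a=2a₀=32 at k=3, so the next step gives (m, d) = (16, 13) again — its k=1 value — and the period has length 3.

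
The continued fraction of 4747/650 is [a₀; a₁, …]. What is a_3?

2

4747 = 7·650 + 197   →  a_0 = 7
650 = 3·197 + 59   →  a_1 = 3
197 = 3·59 + 20   →  a_2 = 3
59 = 2·20 + 19   →  a_3 = 2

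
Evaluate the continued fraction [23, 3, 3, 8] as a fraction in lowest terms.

Using pₖ = aₖpₖ₋₁ + pₖ₋₂ and qₖ = aₖqₖ₋₁ + qₖ₋₂:
  k=0: a=23, p=23, q=1
  k=1: a=3, p=70, q=3
  k=2: a=3, p=233, q=10
  k=3: a=8, p=1934, q=83

1934/83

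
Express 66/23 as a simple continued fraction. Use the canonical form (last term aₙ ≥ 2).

[2; 1, 6, 1, 2]

66 = 2×23 + 20
23 = 1×20 + 3
20 = 6×3 + 2
3 = 1×2 + 1
2 = 2×1 + 0  (stop)
So 66/23 = [2; 1, 6, 1, 2].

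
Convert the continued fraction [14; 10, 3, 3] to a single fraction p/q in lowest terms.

Using pₖ = aₖpₖ₋₁ + pₖ₋₂ and qₖ = aₖqₖ₋₁ + qₖ₋₂:
  k=0: a=14, p=14, q=1
  k=1: a=10, p=141, q=10
  k=2: a=3, p=437, q=31
  k=3: a=3, p=1452, q=103

1452/103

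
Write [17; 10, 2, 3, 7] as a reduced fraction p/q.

Using pₖ = aₖpₖ₋₁ + pₖ₋₂ and qₖ = aₖqₖ₋₁ + qₖ₋₂:
  k=0: a=17, p=17, q=1
  k=1: a=10, p=171, q=10
  k=2: a=2, p=359, q=21
  k=3: a=3, p=1248, q=73
  k=4: a=7, p=9095, q=532

9095/532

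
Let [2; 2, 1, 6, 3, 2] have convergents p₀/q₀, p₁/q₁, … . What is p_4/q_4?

148/63

Using pₖ = aₖpₖ₋₁ + pₖ₋₂, qₖ = aₖqₖ₋₁ + qₖ₋₂ (with p₋₁=1, p₋₂=0, q₋₁=0, q₋₂=1):
  k=0: a=2, p=2, q=1
  k=1: a=2, p=5, q=2
  k=2: a=1, p=7, q=3
  k=3: a=6, p=47, q=20
  k=4: a=3, p=148, q=63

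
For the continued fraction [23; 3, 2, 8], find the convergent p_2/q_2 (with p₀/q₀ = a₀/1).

Using pₖ = aₖpₖ₋₁ + pₖ₋₂, qₖ = aₖqₖ₋₁ + qₖ₋₂ (with p₋₁=1, p₋₂=0, q₋₁=0, q₋₂=1):
  k=0: a=23, p=23, q=1
  k=1: a=3, p=70, q=3
  k=2: a=2, p=163, q=7

163/7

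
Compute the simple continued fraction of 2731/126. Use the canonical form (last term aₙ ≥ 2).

[21; 1, 2, 13, 1, 2]

2731 = 21×126 + 85
126 = 1×85 + 41
85 = 2×41 + 3
41 = 13×3 + 2
3 = 1×2 + 1
2 = 2×1 + 0  (stop)
So 2731/126 = [21; 1, 2, 13, 1, 2].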